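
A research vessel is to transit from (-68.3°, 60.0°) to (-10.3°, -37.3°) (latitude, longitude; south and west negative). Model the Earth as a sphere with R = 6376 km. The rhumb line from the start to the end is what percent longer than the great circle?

6.6%

Great circle: σ = 1.4506 rad → d_gc = Rσ = 9249.0 km
Rhumb: Δφ = +1.0123, Δλ = -1.6982, Δψ = +1.4713, q = Δφ/Δψ = 0.6880 → d_rh = R√(Δφ²+q²Δλ²) = 9857.0 km
Excess = (9857.0 − 9249.0) / 9249.0 = 608.0 / 9249.0 = 6.57% ≈ 6.6%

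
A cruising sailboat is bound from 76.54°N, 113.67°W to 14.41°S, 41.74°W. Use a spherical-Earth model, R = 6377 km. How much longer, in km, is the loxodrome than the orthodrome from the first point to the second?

Great circle: cos σ = sin φ₁ sin φ₂ + cos φ₁ cos φ₂ cos Δλ,  σ = 1.7438 rad → d_gc = 11119.9 km
Rhumb line: Δψ = -2.3912, q = Δφ/Δψ = 0.6638, d_rh = R√(Δφ²+q²Δλ²) = 11433.0 km
Excess = 11433.0 − 11119.9 = 313.1 ≈ 313 km

313 km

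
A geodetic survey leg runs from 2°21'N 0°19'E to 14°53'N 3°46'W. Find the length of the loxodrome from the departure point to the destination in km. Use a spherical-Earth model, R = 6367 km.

1463 km

Rhumb course C = atan2(Δλ, Δψ) with Δψ = ln[tan(π/4+φ₂/2)/tan(π/4+φ₁/2)] = +0.2217, Δλ = -0.0713 → C = 342.18°
d = R·|Δφ| / |cos C| = 6367·0.21875 / 0.95202 = 1463 km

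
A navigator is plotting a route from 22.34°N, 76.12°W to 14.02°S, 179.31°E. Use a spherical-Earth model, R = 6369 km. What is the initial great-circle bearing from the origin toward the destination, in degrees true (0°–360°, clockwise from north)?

262.0°

N = sin Δλ·cos φ₂ = -0.9390;  D = cos φ₁ sin φ₂ − sin φ₁ cos φ₂ cos Δλ = -0.1313
initial course = atan2(N, D) = 262.04°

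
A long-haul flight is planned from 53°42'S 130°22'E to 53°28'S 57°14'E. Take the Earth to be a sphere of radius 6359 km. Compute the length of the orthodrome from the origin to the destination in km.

4598 km

cos σ = sin φ₁ sin φ₂ + cos φ₁ cos φ₂ cos Δλ
      = sin(-53.70°)sin(-53.47°) + cos(-53.70°)cos(-53.47°)cos(-73.13°) = 0.7498
σ = 41.425° → d = Rσ = 6359·0.72300 = 4598 km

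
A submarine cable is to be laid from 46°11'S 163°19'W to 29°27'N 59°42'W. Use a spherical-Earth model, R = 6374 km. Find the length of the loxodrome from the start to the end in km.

13455 km

Δψ = ln[tan(π/4+φ₂/2)/tan(π/4+φ₁/2)] = +1.4491;  Δφ = +1.3201 rad,  Δλ = +1.8085 rad
q = Δφ/Δψ = 0.9109
d = R·√(Δφ² + q²Δλ²) = 6374·2.11100 = 13455 km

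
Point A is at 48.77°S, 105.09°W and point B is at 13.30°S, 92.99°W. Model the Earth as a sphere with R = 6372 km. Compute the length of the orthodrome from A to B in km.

4099 km

cos σ = sin φ₁ sin φ₂ + cos φ₁ cos φ₂ cos Δλ
      = sin(-48.77°)sin(-13.30°) + cos(-48.77°)cos(-13.30°)cos(12.10°) = 0.8002
σ = 36.854° → d = Rσ = 6372·0.64322 = 4099 km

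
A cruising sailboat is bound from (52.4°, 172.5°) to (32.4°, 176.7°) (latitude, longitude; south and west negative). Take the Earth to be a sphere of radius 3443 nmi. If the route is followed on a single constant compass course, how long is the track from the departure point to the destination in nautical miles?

Δψ = ln[tan(π/4+φ₂/2)/tan(π/4+φ₁/2)] = -0.4793;  Δφ = -0.3491 rad,  Δλ = +0.0733 rad
q = Δφ/Δψ = 0.7283
d = R·√(Δφ² + q²Δλ²) = 3443·0.35313 = 1216 nmi

1216 nmi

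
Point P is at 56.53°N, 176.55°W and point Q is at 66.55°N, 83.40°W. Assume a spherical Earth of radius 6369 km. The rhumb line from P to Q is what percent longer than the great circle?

9.6%

Great circle: σ = 0.7179 rad → d_gc = Rσ = 4572.0 km
Rhumb: Δφ = +0.1749, Δλ = +1.6258, Δψ = +0.3707, q = Δφ/Δψ = 0.4718 → d_rh = R√(Δφ²+q²Δλ²) = 5010.3 km
Excess = (5010.3 − 4572.0) / 4572.0 = 438.3 / 4572.0 = 9.59% ≈ 9.6%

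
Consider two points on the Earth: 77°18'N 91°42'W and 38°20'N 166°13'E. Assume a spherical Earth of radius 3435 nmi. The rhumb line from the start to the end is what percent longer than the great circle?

Great circle: σ = 0.9656 rad → d_gc = Rσ = 3316.7 nmi
Rhumb: Δφ = -0.6801, Δλ = -1.7817, Δψ = -1.4703, q = Δφ/Δψ = 0.4626 → d_rh = R√(Δφ²+q²Δλ²) = 3670.4 nmi
Excess = (3670.4 − 3316.7) / 3316.7 = 353.7 / 3316.7 = 10.66% ≈ 10.7%

10.7%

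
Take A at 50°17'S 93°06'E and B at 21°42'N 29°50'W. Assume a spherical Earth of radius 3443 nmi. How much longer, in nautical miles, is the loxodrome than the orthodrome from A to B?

Great circle: cos σ = sin φ₁ sin φ₂ + cos φ₁ cos φ₂ cos Δλ,  σ = 2.2233 rad → d_gc = 7654.9 nmi
Rhumb line: Δψ = +1.4065, q = Δφ/Δψ = 0.8932, d_rh = R√(Δφ²+q²Δλ²) = 7889.9 nmi
Excess = 7889.9 − 7654.9 = 235.0 ≈ 235 nmi

235 nmi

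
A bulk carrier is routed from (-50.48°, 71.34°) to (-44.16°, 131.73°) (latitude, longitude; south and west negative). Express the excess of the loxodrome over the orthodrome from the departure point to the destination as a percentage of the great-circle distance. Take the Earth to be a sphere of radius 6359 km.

2.7%

Great circle: σ = 0.7029 rad → d_gc = Rσ = 4469.8 km
Rhumb: Δφ = +0.1103, Δλ = +1.0540, Δψ = +0.1630, q = Δφ/Δψ = 0.6767 → d_rh = R√(Δφ²+q²Δλ²) = 4589.8 km
Excess = (4589.8 − 4469.8) / 4469.8 = 120.0 / 4469.8 = 2.68% ≈ 2.7%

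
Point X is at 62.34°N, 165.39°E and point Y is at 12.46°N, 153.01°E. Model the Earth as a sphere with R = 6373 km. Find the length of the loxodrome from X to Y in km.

Rhumb course C = atan2(Δλ, Δψ) with Δψ = ln[tan(π/4+φ₂/2)/tan(π/4+φ₁/2)] = -1.1825, Δλ = -0.2161 → C = 190.36°
d = R·|Δφ| / |cos C| = 6373·0.87057 / 0.98371 = 5640 km

5640 km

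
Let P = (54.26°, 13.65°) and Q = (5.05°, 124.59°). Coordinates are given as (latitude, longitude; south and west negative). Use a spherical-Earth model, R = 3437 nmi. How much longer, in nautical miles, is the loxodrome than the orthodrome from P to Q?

352 nmi

Great circle: cos σ = sin φ₁ sin φ₂ + cos φ₁ cos φ₂ cos Δλ,  σ = 1.7077 rad → d_gc = 5869.4 nmi
Rhumb line: Δψ = -1.0437, q = Δφ/Δψ = 0.8229, d_rh = R√(Δφ²+q²Δλ²) = 6221.5 nmi
Excess = 6221.5 − 5869.4 = 352.1 ≈ 352 nmi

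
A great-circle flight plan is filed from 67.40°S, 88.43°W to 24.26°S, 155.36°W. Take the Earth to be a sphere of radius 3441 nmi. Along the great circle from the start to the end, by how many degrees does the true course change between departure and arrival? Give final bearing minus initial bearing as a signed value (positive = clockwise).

At departure: θ₁ = atan2(sin Δλ cos φ₂, cos φ₁ sin φ₂ − sin φ₁ cos φ₂ cos Δλ) = 281.58°
At arrival: θ₂ = atan2(sin Δλ cos φ₁, −cos φ₂ sin φ₁ + sin φ₂ cos φ₁ cos Δλ) = 335.61°
Δθ = θ₂ − θ₁ = +54.0°

+54.0°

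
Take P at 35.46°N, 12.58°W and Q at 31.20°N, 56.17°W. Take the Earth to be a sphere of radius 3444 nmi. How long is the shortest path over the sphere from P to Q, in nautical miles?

2186 nmi

cos σ = sin φ₁ sin φ₂ + cos φ₁ cos φ₂ cos Δλ
      = sin(35.46°)sin(31.20°) + cos(35.46°)cos(31.20°)cos(-43.59°) = 0.8051
σ = 36.375° → d = Rσ = 3444·0.63487 = 2186 nmi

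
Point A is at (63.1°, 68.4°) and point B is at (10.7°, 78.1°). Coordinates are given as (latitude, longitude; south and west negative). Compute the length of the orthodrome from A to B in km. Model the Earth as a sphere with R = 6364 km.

cos σ = sin φ₁ sin φ₂ + cos φ₁ cos φ₂ cos Δλ
      = sin(63.10°)sin(10.70°) + cos(63.10°)cos(10.70°)cos(9.70°) = 0.6038
σ = 52.858° → d = Rσ = 6364·0.92255 = 5871 km

5871 km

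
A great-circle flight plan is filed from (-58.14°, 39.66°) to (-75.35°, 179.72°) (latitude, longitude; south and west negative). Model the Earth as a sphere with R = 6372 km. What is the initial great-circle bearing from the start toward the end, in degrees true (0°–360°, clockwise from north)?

166.5°

θ = atan2( sin Δλ·cos φ₂ ,  cos φ₁ sin φ₂ − sin φ₁ cos φ₂ cos Δλ )
  = atan2(+0.1624, -0.6754) = 166.48°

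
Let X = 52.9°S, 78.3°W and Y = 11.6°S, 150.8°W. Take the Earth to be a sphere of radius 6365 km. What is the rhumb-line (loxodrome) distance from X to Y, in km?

Rhumb course C = atan2(Δλ, Δψ) with Δψ = ln[tan(π/4+φ₂/2)/tan(π/4+φ₁/2)] = +0.8881, Δλ = -1.2654 → C = 305.06°
d = R·|Δφ| / |cos C| = 6365·0.72082 / 0.57447 = 7987 km

7987 km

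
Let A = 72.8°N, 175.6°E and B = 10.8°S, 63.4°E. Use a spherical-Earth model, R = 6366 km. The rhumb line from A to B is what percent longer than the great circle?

Great circle: σ = 1.8637 rad → d_gc = Rσ = 11864.4 km
Rhumb: Δφ = -1.4591, Δλ = -1.9583, Δψ = -2.0785, q = Δφ/Δψ = 0.7020 → d_rh = R√(Δφ²+q²Δλ²) = 12761.7 km
Excess = (12761.7 − 11864.4) / 11864.4 = 897.3 / 11864.4 = 7.56% ≈ 7.6%

7.6%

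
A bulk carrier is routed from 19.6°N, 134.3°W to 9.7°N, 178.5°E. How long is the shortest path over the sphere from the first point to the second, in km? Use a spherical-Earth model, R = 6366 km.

5175 km

Haversine: a = sin²(Δφ/2)+cos φ₁ cos φ₂ sin²(Δλ/2) = 0.15628;  σ = 2·atan2(√a,√(1−a))
σ = 46.572° → d = Rσ = 6366·0.81284 = 5175 km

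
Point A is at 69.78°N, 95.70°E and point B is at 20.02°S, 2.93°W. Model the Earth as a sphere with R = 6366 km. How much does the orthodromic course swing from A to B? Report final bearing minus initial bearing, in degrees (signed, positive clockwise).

At departure: θ₁ = atan2(sin Δλ cos φ₂, cos φ₁ sin φ₂ − sin φ₁ cos φ₂ cos Δλ) = 270.86°
At arrival: θ₂ = atan2(sin Δλ cos φ₁, −cos φ₂ sin φ₁ + sin φ₂ cos φ₁ cos Δλ) = 201.58°
Δθ = θ₂ − θ₁ = -69.3°

-69.3°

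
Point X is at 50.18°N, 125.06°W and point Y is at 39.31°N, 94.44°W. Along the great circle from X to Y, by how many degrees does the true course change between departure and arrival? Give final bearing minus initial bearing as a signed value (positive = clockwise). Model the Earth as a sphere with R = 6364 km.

+21.9°

At departure: θ₁ = atan2(sin Δλ cos φ₂, cos φ₁ sin φ₂ − sin φ₁ cos φ₂ cos Δλ) = 105.02°
At arrival: θ₂ = atan2(sin Δλ cos φ₁, −cos φ₂ sin φ₁ + sin φ₂ cos φ₁ cos Δλ) = 126.93°
Δθ = θ₂ − θ₁ = +21.9°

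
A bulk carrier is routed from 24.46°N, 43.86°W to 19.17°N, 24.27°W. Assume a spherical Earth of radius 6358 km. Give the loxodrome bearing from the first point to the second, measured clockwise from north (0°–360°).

Δψ = ln[tan(π/4+φ₂/2)/tan(π/4+φ₁/2)] = -0.0995
Δλ = +0.3419 rad (taken the short way round)
course = atan2(Δλ, Δψ) = 106.23°

106.2°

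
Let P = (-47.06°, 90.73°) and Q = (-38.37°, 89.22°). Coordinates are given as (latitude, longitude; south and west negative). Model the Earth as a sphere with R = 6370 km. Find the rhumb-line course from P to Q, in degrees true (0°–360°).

Meridional parts: M(φ₁)=-0.9332, M(φ₂)=-0.7262 → ΔM = +0.2070;  Δλ = -0.0264 rad
tan C = Δλ / ΔM = -0.1273 → C = 352.74°

352.7°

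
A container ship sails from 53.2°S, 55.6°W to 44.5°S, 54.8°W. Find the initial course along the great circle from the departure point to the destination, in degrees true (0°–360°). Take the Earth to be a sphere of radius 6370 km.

θ = atan2( sin Δλ·cos φ₂ ,  cos φ₁ sin φ₂ − sin φ₁ cos φ₂ cos Δλ )
  = atan2(+0.0100, +0.1512) = 3.77°

3.8°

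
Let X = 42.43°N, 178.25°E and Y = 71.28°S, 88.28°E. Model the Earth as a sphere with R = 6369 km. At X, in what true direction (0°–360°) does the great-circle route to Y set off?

N = sin Δλ·cos φ₂ = -0.3209;  D = cos φ₁ sin φ₂ − sin φ₁ cos φ₂ cos Δλ = -0.6992
initial course = atan2(N, D) = 204.66°

204.7°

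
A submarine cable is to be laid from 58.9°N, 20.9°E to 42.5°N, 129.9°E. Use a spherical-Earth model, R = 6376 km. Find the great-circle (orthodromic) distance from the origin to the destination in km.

7007 km

Haversine: a = sin²(Δφ/2)+cos φ₁ cos φ₂ sin²(Δλ/2) = 0.27275;  σ = 2·atan2(√a,√(1−a))
σ = 62.967° → d = Rσ = 6376·1.09899 = 7007 km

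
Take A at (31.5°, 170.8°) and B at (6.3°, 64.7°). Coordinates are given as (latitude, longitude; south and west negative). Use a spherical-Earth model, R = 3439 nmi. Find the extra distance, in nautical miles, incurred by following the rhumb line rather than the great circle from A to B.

Great circle: cos σ = sin φ₁ sin φ₂ + cos φ₁ cos φ₂ cos Δλ,  σ = 1.7494 rad → d_gc = 6016.3 nmi
Rhumb line: Δψ = -0.4696, q = Δφ/Δψ = 0.9366, d_rh = R√(Δφ²+q²Δλ²) = 6153.4 nmi
Excess = 6153.4 − 6016.3 = 137.1 ≈ 137 nmi

137 nmi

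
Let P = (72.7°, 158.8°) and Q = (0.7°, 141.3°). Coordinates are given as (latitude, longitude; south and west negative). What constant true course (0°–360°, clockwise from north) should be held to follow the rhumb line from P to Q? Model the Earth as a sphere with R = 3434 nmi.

189.3°

Meridional parts: M(φ₁)=+1.8830, M(φ₂)=+0.0122 → ΔM = -1.8708;  Δλ = -0.3054 rad
tan C = Δλ / ΔM = +0.1633 → C = 189.27°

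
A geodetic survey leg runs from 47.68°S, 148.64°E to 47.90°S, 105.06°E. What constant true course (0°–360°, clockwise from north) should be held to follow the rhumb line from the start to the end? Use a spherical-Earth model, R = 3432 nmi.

269.6°

Meridional parts: M(φ₁)=-0.9491, M(φ₂)=-0.9549 → ΔM = -0.0057;  Δλ = -0.7606 rad
tan C = Δλ / ΔM = +133.0871 → C = 269.57°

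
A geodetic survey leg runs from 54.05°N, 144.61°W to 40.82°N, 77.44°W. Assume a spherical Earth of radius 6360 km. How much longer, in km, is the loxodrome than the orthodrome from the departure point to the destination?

Great circle: cos σ = sin φ₁ sin φ₂ + cos φ₁ cos φ₂ cos Δλ,  σ = 0.7932 rad → d_gc = 5044.8 km
Rhumb line: Δψ = -0.3440, q = Δφ/Δψ = 0.6713, d_rh = R√(Δφ²+q²Δλ²) = 5216.4 km
Excess = 5216.4 − 5044.8 = 171.6 ≈ 172 km

172 km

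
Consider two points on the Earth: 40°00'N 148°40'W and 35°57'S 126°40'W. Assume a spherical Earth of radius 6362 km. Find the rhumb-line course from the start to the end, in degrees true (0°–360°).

Δψ = ln[tan(π/4+φ₂/2)/tan(π/4+φ₁/2)] = -1.4361
Δλ = +0.3840 rad (taken the short way round)
course = atan2(Δλ, Δψ) = 165.03°

165.0°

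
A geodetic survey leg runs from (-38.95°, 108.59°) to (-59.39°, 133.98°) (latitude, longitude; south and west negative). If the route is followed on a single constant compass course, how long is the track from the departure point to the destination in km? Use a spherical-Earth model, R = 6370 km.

2905 km

Δψ = ln[tan(π/4+φ₂/2)/tan(π/4+φ₁/2)] = -0.5567;  Δφ = -0.3567 rad,  Δλ = +0.4431 rad
q = Δφ/Δψ = 0.6408
d = R·√(Δφ² + q²Δλ²) = 6370·0.45597 = 2905 km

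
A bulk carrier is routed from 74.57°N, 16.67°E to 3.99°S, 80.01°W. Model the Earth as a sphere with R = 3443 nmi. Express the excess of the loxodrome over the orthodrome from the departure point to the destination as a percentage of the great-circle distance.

6.0%

Great circle: σ = 1.6689 rad → d_gc = Rσ = 5746.0 nmi
Rhumb: Δφ = -1.3711, Δλ = -1.6874, Δψ = -2.0687, q = Δφ/Δψ = 0.6628 → d_rh = R√(Δφ²+q²Δλ²) = 6092.1 nmi
Excess = (6092.1 − 5746.0) / 5746.0 = 346.1 / 5746.0 = 6.02% ≈ 6.0%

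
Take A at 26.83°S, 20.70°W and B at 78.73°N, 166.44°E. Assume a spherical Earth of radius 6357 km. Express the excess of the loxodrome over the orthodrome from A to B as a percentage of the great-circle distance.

Great circle: σ = 2.2340 rad → d_gc = Rσ = 14201.9 km
Rhumb: Δφ = +1.8424, Δλ = -3.0170, Δψ = +2.8024, q = Δφ/Δψ = 0.6574 → d_rh = R√(Δφ²+q²Δλ²) = 17209.0 km
Excess = (17209.0 − 14201.9) / 14201.9 = 3007.1 / 14201.9 = 21.17% ≈ 21.2%

21.2%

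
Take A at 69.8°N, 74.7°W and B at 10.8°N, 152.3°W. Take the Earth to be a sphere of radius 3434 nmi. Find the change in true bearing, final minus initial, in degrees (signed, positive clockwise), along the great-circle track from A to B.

At departure: θ₁ = atan2(sin Δλ cos φ₂, cos φ₁ sin φ₂ − sin φ₁ cos φ₂ cos Δλ) = 262.09°
At arrival: θ₂ = atan2(sin Δλ cos φ₁, −cos φ₂ sin φ₁ + sin φ₂ cos φ₁ cos Δλ) = 200.38°
Δθ = θ₂ − θ₁ = -61.7°

-61.7°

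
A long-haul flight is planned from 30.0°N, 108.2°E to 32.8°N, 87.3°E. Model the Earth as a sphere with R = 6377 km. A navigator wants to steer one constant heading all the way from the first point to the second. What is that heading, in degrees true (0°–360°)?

Meridional parts: M(φ₁)=+0.5493, M(φ₂)=+0.6066 → ΔM = +0.0573;  Δλ = -0.3648 rad
tan C = Δλ / ΔM = -6.3700 → C = 278.92°

278.9°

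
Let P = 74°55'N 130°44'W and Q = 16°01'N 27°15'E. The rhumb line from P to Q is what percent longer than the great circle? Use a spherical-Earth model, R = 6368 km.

25.5%

Great circle: σ = 1.5363 rad → d_gc = Rσ = 9782.9 km
Rhumb: Δφ = -1.0280, Δλ = +2.7573, Δψ = -1.7387, q = Δφ/Δψ = 0.5912 → d_rh = R√(Δφ²+q²Δλ²) = 12273.0 km
Excess = (12273.0 − 9782.9) / 9782.9 = 2490.1 / 9782.9 = 25.454% ≈ 25.5%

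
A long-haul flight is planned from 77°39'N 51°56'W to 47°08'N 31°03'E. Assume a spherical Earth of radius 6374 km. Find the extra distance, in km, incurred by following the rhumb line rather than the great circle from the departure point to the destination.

346 km

Great circle: cos σ = sin φ₁ sin φ₂ + cos φ₁ cos φ₂ cos Δλ,  σ = 0.7470 rad → d_gc = 4761.2 km
Rhumb line: Δψ = -1.2888, q = Δφ/Δψ = 0.4133, d_rh = R√(Δφ²+q²Δλ²) = 5106.9 km
Excess = 5106.9 − 4761.2 = 345.7 ≈ 346 km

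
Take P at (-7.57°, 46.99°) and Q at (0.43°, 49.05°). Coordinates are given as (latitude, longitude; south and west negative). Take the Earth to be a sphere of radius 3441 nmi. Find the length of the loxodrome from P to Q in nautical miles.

496 nmi

Δψ = ln[tan(π/4+φ₂/2)/tan(π/4+φ₁/2)] = +0.1400;  Δφ = +0.1396 rad,  Δλ = +0.0360 rad
q = Δφ/Δψ = 0.9972
d = R·√(Δφ² + q²Δλ²) = 3441·0.14416 = 496 nmi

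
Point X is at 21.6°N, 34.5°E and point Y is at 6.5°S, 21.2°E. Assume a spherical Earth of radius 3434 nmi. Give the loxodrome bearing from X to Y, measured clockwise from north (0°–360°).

204.9°

Δψ = ln[tan(π/4+φ₂/2)/tan(π/4+φ₁/2)] = -0.4999
Δλ = -0.2321 rad (taken the short way round)
course = atan2(Δλ, Δψ) = 204.91°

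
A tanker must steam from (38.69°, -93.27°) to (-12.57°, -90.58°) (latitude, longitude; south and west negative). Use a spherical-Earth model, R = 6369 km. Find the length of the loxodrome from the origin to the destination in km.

Rhumb course C = atan2(Δλ, Δψ) with Δψ = ln[tan(π/4+φ₂/2)/tan(π/4+φ₁/2)] = -0.9545, Δλ = +0.0469 → C = 177.18°
d = R·|Δφ| / |cos C| = 6369·0.89466 / 0.99879 = 5705 km

5705 km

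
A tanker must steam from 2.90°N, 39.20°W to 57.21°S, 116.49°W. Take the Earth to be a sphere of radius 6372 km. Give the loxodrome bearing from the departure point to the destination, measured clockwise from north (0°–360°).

Meridional parts: M(φ₁)=+0.0506, M(φ₂)=-1.2234 → ΔM = -1.2741;  Δλ = -1.3490 rad
tan C = Δλ / ΔM = +1.0588 → C = 226.64°

226.6°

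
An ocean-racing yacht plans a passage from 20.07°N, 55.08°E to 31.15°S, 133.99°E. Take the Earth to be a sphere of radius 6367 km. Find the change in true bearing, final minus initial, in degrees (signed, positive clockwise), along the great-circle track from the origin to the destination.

-10.1°

At departure: θ₁ = atan2(sin Δλ cos φ₂, cos φ₁ sin φ₂ − sin φ₁ cos φ₂ cos Δλ) = 122.85°
At arrival: θ₂ = atan2(sin Δλ cos φ₁, −cos φ₂ sin φ₁ + sin φ₂ cos φ₁ cos Δλ) = 112.78°
Δθ = θ₂ − θ₁ = -10.1°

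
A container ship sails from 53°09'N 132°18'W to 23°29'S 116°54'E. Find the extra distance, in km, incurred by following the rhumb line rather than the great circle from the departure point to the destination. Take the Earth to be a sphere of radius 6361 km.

Great circle: cos σ = sin φ₁ sin φ₂ + cos φ₁ cos φ₂ cos Δλ,  σ = 2.1109 rad → d_gc = 13427.2 km
Rhumb line: Δψ = -1.5210, q = Δφ/Δψ = 0.8793, d_rh = R√(Δφ²+q²Δλ²) = 13761.8 km
Excess = 13761.8 − 13427.2 = 334.6 ≈ 335 km

335 km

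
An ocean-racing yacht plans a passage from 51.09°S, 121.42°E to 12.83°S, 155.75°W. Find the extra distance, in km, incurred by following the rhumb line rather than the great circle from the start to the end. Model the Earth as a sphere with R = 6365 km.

Great circle: cos σ = sin φ₁ sin φ₂ + cos φ₁ cos φ₂ cos Δλ,  σ = 1.3189 rad → d_gc = 8394.87 km
Rhumb line: Δψ = +0.8148, q = Δφ/Δψ = 0.8195, d_rh = R√(Δφ²+q²Δλ²) = 8656.40 km
Excess = 8656.40 − 8394.87 = 261.53 ≈ 262 km

262 km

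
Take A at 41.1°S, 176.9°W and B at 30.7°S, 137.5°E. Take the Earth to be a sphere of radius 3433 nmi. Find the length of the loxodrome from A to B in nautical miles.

Δψ = ln[tan(π/4+φ₂/2)/tan(π/4+φ₁/2)] = +0.2247;  Δφ = +0.1815 rad,  Δλ = -0.7959 rad
q = Δφ/Δψ = 0.8078
d = R·√(Δφ² + q²Δλ²) = 3433·0.66800 = 2293 nmi

2293 nmi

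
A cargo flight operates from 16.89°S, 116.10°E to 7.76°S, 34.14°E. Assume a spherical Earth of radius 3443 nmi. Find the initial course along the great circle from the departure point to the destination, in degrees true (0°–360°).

N = sin Δλ·cos φ₂ = -0.9811;  D = cos φ₁ sin φ₂ − sin φ₁ cos φ₂ cos Δλ = -0.0889
initial course = atan2(N, D) = 264.82°

264.8°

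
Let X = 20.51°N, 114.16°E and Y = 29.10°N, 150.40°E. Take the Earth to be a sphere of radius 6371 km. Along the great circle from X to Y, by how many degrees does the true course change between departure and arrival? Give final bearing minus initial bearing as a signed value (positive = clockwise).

+15.7°

At departure: θ₁ = atan2(sin Δλ cos φ₂, cos φ₁ sin φ₂ − sin φ₁ cos φ₂ cos Δλ) = 68.01°
At arrival: θ₂ = atan2(sin Δλ cos φ₁, −cos φ₂ sin φ₁ + sin φ₂ cos φ₁ cos Δλ) = 83.69°
Δθ = θ₂ − θ₁ = +15.7°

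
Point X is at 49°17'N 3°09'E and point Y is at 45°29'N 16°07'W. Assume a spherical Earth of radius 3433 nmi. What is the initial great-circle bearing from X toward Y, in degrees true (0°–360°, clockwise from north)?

261.0°

N = sin Δλ·cos φ₂ = -0.2313;  D = cos φ₁ sin φ₂ − sin φ₁ cos φ₂ cos Δλ = -0.0365
initial course = atan2(N, D) = 261.03°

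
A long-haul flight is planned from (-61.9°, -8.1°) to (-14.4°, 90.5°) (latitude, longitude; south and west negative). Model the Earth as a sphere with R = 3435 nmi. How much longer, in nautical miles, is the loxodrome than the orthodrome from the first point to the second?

310 nmi

Great circle: cos σ = sin φ₁ sin φ₂ + cos φ₁ cos φ₂ cos Δλ,  σ = 1.4191 rad → d_gc = 4874.5 nmi
Rhumb line: Δψ = +1.1313, q = Δφ/Δψ = 0.7328, d_rh = R√(Δφ²+q²Δλ²) = 5184.2 nmi
Excess = 5184.2 − 4874.5 = 309.7 ≈ 310 nmi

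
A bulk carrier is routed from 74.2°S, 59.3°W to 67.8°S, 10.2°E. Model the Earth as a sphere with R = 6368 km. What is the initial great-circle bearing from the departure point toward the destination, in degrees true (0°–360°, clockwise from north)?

θ = atan2( sin Δλ·cos φ₂ ,  cos φ₁ sin φ₂ − sin φ₁ cos φ₂ cos Δλ )
  = atan2(+0.3539, -0.1248) = 109.42°

109.4°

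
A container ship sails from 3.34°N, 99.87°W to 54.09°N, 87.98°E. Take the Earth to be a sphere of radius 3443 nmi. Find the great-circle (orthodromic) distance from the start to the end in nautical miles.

7343 nmi

cos σ = sin φ₁ sin φ₂ + cos φ₁ cos φ₂ cos Δλ
      = sin(3.34°)sin(54.09°) + cos(3.34°)cos(54.09°)cos(-172.15°) = -0.5328
σ = 122.198° → d = Rσ = 3443·2.13275 = 7343 nmi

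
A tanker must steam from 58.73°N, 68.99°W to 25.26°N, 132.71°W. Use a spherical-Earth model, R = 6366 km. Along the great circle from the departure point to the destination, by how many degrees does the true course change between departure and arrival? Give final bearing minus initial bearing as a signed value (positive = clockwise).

Initial bearing θ₁ = atan2(sin Δλ cos φ₂, cos φ₁ sin φ₂ − sin φ₁ cos φ₂ cos Δλ) = 261.53°
Final bearing θ₂ = (initial bearing from the destination back to the start) + 180° = 214.59°
Δθ = θ₂ − θ₁ = -46.9°

-46.9°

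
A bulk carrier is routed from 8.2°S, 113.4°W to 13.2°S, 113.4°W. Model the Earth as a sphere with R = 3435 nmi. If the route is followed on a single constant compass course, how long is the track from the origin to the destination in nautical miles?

Rhumb course C = atan2(Δλ, Δψ) with Δψ = ln[tan(π/4+φ₂/2)/tan(π/4+φ₁/2)] = -0.0888, Δλ = +0.0000 → C = 180.00°
d = R·|Δφ| / |cos C| = 3435·0.08727 / 1.00000 = 300 nmi

300 nmi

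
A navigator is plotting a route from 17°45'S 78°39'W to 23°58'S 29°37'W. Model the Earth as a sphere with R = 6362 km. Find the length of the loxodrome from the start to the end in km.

Δψ = ln[tan(π/4+φ₂/2)/tan(π/4+φ₁/2)] = -0.1162;  Δφ = -0.1085 rad,  Δλ = +0.8558 rad
q = Δφ/Δψ = 0.9339
d = R·√(Δφ² + q²Δλ²) = 6362·0.80653 = 5131 km

5131 km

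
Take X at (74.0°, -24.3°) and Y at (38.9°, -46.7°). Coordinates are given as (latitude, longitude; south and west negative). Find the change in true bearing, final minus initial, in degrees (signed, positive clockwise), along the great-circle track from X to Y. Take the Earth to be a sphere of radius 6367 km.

-19.6°

At departure: θ₁ = atan2(sin Δλ cos φ₂, cos φ₁ sin φ₂ − sin φ₁ cos φ₂ cos Δλ) = 209.77°
At arrival: θ₂ = atan2(sin Δλ cos φ₁, −cos φ₂ sin φ₁ + sin φ₂ cos φ₁ cos Δλ) = 190.13°
Δθ = θ₂ − θ₁ = -19.6°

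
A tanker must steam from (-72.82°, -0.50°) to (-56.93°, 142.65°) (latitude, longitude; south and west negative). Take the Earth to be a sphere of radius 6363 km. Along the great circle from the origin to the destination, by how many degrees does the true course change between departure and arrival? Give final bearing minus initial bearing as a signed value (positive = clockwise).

-140.0°

Initial bearing θ₁ = atan2(sin Δλ cos φ₂, cos φ₁ sin φ₂ − sin φ₁ cos φ₂ cos Δλ) = 153.79°
Final bearing θ₂ = (initial bearing from the destination back to the start) + 180° = 13.83°
Δθ = θ₂ − θ₁ = -140.0°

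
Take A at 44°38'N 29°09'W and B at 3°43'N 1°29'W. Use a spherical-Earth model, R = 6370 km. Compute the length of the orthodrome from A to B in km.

cos σ = sin φ₁ sin φ₂ + cos φ₁ cos φ₂ cos Δλ
      = sin(44.63°)sin(3.72°) + cos(44.63°)cos(3.72°)cos(27.67°) = 0.6745
σ = 47.587° → d = Rσ = 6370·0.83055 = 5291 km

5291 km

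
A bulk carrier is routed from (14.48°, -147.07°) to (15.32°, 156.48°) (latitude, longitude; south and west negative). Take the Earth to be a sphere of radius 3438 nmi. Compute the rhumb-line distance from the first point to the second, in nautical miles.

3274 nmi

Δψ = ln[tan(π/4+φ₂/2)/tan(π/4+φ₁/2)] = +0.0152;  Δφ = +0.0147 rad,  Δλ = -0.9852 rad
q = Δφ/Δψ = 0.9664
d = R·√(Δφ² + q²Δλ²) = 3438·0.95221 = 3274 nmi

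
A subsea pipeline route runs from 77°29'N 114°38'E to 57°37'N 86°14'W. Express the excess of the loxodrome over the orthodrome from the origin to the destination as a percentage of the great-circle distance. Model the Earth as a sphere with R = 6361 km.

Great circle: σ = 0.7728 rad → d_gc = Rσ = 4915.8 km
Rhumb: Δφ = -0.3467, Δλ = +2.7774, Δψ = -0.9737, q = Δφ/Δψ = 0.3561 → d_rh = R√(Δφ²+q²Δλ²) = 6666.6 km
Excess = (6666.6 − 4915.8) / 4915.8 = 1750.8 / 4915.8 = 35.62% ≈ 35.6%

35.6%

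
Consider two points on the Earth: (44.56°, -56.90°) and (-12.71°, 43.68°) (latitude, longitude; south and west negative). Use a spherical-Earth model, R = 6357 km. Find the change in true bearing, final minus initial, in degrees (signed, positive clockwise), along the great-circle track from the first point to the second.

At departure: θ₁ = atan2(sin Δλ cos φ₂, cos φ₁ sin φ₂ − sin φ₁ cos φ₂ cos Δλ) = 91.86°
At arrival: θ₂ = atan2(sin Δλ cos φ₁, −cos φ₂ sin φ₁ + sin φ₂ cos φ₁ cos Δλ) = 133.11°
Δθ = θ₂ − θ₁ = +41.3°

+41.3°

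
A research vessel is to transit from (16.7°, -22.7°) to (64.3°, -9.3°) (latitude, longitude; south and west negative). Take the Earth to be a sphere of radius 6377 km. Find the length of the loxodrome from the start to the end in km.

Rhumb course C = atan2(Δλ, Δψ) with Δψ = ln[tan(π/4+φ₂/2)/tan(π/4+φ₁/2)] = +1.1822, Δλ = +0.2339 → C = 11.19°
d = R·|Δφ| / |cos C| = 6377·0.83078 / 0.98099 = 5401 km

5401 km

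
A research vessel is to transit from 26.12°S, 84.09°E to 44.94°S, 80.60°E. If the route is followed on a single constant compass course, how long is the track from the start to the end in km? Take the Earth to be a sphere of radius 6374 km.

2117 km

Δψ = ln[tan(π/4+φ₂/2)/tan(π/4+φ₁/2)] = -0.4073;  Δφ = -0.3285 rad,  Δλ = -0.0609 rad
q = Δφ/Δψ = 0.8064
d = R·√(Δφ² + q²Δλ²) = 6374·0.33212 = 2117 km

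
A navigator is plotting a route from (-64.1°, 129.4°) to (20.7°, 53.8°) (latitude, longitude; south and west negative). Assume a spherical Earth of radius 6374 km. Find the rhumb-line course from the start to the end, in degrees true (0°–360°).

324.3°

Meridional parts: M(φ₁)=-1.4699, M(φ₂)=+0.3694 → ΔM = +1.8393;  Δλ = -1.3195 rad
tan C = Δλ / ΔM = -0.7174 → C = 324.35°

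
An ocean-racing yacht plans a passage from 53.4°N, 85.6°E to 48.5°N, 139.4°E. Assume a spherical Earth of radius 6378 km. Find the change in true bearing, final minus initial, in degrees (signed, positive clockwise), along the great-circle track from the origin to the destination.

Initial bearing θ₁ = atan2(sin Δλ cos φ₂, cos φ₁ sin φ₂ − sin φ₁ cos φ₂ cos Δλ) = 76.10°
Final bearing θ₂ = (initial bearing from the destination back to the start) + 180° = 119.14°
Δθ = θ₂ − θ₁ = +43.0°

+43.0°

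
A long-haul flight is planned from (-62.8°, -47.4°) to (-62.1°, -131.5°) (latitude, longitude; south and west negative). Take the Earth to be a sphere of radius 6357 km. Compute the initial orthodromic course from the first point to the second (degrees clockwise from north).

232.2°

N = sin Δλ·cos φ₂ = -0.4655;  D = cos φ₁ sin φ₂ − sin φ₁ cos φ₂ cos Δλ = -0.3612
initial course = atan2(N, D) = 232.19°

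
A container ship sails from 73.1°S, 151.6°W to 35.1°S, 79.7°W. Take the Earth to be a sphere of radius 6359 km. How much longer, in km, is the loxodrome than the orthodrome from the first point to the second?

269 km

Great circle: cos σ = sin φ₁ sin φ₂ + cos φ₁ cos φ₂ cos Δλ,  σ = 0.8969 rad → d_gc = 5703.16 km
Rhumb line: Δψ = +1.2518, q = Δφ/Δψ = 0.5298, d_rh = R√(Δφ²+q²Δλ²) = 5971.73 km
Excess = 5971.73 − 5703.16 = 268.57 ≈ 269 km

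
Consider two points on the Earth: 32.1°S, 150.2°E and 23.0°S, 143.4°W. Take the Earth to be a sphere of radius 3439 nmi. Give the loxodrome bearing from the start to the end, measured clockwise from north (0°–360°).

Meridional parts: M(φ₁)=-0.5921, M(φ₂)=-0.4127 → ΔM = +0.1794;  Δλ = +1.1589 rad
tan C = Δλ / ΔM = +6.4588 → C = 81.20°

81.2°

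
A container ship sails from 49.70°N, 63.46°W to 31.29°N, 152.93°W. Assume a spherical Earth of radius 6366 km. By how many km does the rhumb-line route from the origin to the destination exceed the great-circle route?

Great circle: cos σ = sin φ₁ sin φ₂ + cos φ₁ cos φ₂ cos Δλ,  σ = 1.1579 rad → d_gc = 7371.5 km
Rhumb line: Δψ = -0.4271, q = Δφ/Δψ = 0.7523, d_rh = R√(Δφ²+q²Δλ²) = 7753.6 km
Excess = 7753.6 − 7371.5 = 382.1 ≈ 382 km

382 km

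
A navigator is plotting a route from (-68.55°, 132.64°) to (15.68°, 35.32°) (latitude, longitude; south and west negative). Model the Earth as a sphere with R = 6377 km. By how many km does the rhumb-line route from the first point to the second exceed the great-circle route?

Great circle: cos σ = sin φ₁ sin φ₂ + cos φ₁ cos φ₂ cos Δλ,  σ = 1.8717 rad → d_gc = 11936.0 km
Rhumb line: Δψ = +1.9410, q = Δφ/Δψ = 0.7574, d_rh = R√(Δφ²+q²Δλ²) = 12457.4 km
Excess = 12457.4 − 11936.0 = 521.4 ≈ 521 km

521 km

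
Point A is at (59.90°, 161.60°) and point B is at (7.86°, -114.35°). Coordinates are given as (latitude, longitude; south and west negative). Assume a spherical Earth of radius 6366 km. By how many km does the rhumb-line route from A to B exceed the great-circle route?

331 km

Great circle: cos σ = sin φ₁ sin φ₂ + cos φ₁ cos φ₂ cos Δλ,  σ = 1.4002 rad → d_gc = 8913.4 km
Rhumb line: Δψ = -1.1759, q = Δφ/Δψ = 0.7724, d_rh = R√(Δφ²+q²Δλ²) = 9244.8 km
Excess = 9244.8 − 8913.4 = 331.4 ≈ 331 km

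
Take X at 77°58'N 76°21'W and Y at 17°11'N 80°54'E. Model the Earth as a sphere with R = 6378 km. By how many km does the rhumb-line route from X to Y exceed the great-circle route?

Great circle: cos σ = sin φ₁ sin φ₂ + cos φ₁ cos φ₂ cos Δλ,  σ = 1.4653 rad → d_gc = 9346.0 km
Rhumb line: Δψ = -1.9455, q = Δφ/Δψ = 0.5453, d_rh = R√(Δφ²+q²Δλ²) = 11700.1 km
Excess = 11700.1 − 9346.0 = 2354.1 ≈ 2354 km

2354 km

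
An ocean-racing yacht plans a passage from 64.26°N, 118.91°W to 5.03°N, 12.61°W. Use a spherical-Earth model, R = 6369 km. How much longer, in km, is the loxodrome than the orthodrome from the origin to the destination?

Great circle: cos σ = sin φ₁ sin φ₂ + cos φ₁ cos φ₂ cos Δλ,  σ = 1.6133 rad → d_gc = 10274.8 km
Rhumb line: Δψ = -1.3884, q = Δφ/Δψ = 0.7446, d_rh = R√(Δφ²+q²Δλ²) = 10988.8 km
Excess = 10988.8 − 10274.8 = 714.0 ≈ 714 km

714 km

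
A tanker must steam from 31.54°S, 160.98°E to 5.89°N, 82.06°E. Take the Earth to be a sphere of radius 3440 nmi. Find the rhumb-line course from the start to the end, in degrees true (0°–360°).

296.4°

Meridional parts: M(φ₁)=-0.5806, M(φ₂)=+0.1030 → ΔM = +0.6836;  Δλ = -1.3774 rad
tan C = Δλ / ΔM = -2.0150 → C = 296.39°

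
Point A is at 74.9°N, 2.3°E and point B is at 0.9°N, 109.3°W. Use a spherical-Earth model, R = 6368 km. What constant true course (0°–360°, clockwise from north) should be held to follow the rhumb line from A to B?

224.2°

Δψ = ln[tan(π/4+φ₂/2)/tan(π/4+φ₁/2)] = -2.0052
Δλ = -1.9478 rad (taken the short way round)
course = atan2(Δλ, Δψ) = 224.17°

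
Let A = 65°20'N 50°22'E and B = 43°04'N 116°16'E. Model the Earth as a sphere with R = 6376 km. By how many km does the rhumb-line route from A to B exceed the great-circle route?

Great circle: cos σ = sin φ₁ sin φ₂ + cos φ₁ cos φ₂ cos Δλ,  σ = 0.7302 rad → d_gc = 4655.8 km
Rhumb line: Δψ = -0.6859, q = Δφ/Δψ = 0.5666, d_rh = R√(Δφ²+q²Δλ²) = 4838.0 km
Excess = 4838.0 − 4655.8 = 182.2 ≈ 182 km

182 km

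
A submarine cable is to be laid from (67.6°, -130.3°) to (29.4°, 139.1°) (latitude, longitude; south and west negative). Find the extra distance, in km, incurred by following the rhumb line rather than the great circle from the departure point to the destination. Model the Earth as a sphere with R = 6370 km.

490 km

Great circle: cos σ = sin φ₁ sin φ₂ + cos φ₁ cos φ₂ cos Δλ,  σ = 1.1036 rad → d_gc = 7029.9 km
Rhumb line: Δψ = -1.0822, q = Δφ/Δψ = 0.6161, d_rh = R√(Δφ²+q²Δλ²) = 7519.6 km
Excess = 7519.6 − 7029.9 = 489.7 ≈ 490 km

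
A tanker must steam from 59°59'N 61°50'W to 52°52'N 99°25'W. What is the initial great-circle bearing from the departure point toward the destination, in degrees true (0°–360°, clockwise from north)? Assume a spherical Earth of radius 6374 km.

N = sin Δλ·cos φ₂ = -0.3682;  D = cos φ₁ sin φ₂ − sin φ₁ cos φ₂ cos Δλ = -0.0154
initial course = atan2(N, D) = 267.60°

267.6°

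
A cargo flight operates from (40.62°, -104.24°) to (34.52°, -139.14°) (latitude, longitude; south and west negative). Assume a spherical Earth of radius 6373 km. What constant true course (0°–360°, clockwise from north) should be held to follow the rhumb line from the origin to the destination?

Meridional parts: M(φ₁)=+0.7771, M(φ₂)=+0.6426 → ΔM = -0.1345;  Δλ = -0.6091 rad
tan C = Δλ / ΔM = +4.5301 → C = 257.55°

257.6°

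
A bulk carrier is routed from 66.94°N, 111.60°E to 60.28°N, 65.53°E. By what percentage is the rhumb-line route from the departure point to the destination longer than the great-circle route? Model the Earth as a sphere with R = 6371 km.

2.2%

Great circle: σ = 0.3659 rad → d_gc = Rσ = 2331.4 km
Rhumb: Δφ = -0.1162, Δλ = -0.8041, Δψ = -0.2629, q = Δφ/Δψ = 0.4422 → d_rh = R√(Δφ²+q²Δλ²) = 2383.2 km
Excess = (2383.2 − 2331.4) / 2331.4 = 51.8 / 2331.4 = 2.22% ≈ 2.2%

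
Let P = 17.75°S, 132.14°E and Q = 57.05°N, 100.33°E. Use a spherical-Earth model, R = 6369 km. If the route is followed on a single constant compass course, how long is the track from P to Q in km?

Δψ = ln[tan(π/4+φ₂/2)/tan(π/4+φ₁/2)] = +1.5332;  Δφ = +1.3055 rad,  Δλ = -0.5552 rad
q = Δφ/Δψ = 0.8515
d = R·√(Δφ² + q²Δλ²) = 6369·1.38847 = 8843 km

8843 km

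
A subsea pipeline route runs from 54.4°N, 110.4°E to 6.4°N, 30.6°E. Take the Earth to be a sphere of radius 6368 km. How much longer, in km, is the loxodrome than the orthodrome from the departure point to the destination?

Great circle: cos σ = sin φ₁ sin φ₂ + cos φ₁ cos φ₂ cos Δλ,  σ = 1.3765 rad → d_gc = 8765.5 km
Rhumb line: Δψ = -1.0242, q = Δφ/Δψ = 0.8180, d_rh = R√(Δφ²+q²Δλ²) = 9005.2 km
Excess = 9005.2 − 8765.5 = 239.7 ≈ 240 km

240 km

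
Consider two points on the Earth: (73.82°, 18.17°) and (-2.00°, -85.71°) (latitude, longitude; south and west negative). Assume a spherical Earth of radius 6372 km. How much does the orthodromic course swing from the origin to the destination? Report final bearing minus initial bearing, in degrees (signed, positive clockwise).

At departure: θ₁ = atan2(sin Δλ cos φ₂, cos φ₁ sin φ₂ − sin φ₁ cos φ₂ cos Δλ) = 282.81°
At arrival: θ₂ = atan2(sin Δλ cos φ₁, −cos φ₂ sin φ₁ + sin φ₂ cos φ₁ cos Δλ) = 195.78°
Δθ = θ₂ − θ₁ = -87.0°

-87.0°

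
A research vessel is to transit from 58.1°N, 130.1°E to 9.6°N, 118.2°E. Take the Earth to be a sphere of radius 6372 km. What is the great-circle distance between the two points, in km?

Haversine: a = sin²(Δφ/2)+cos φ₁ cos φ₂ sin²(Δλ/2) = 0.17429;  σ = 2·atan2(√a,√(1−a))
σ = 49.351° → d = Rσ = 6372·0.86134 = 5488 km

5488 km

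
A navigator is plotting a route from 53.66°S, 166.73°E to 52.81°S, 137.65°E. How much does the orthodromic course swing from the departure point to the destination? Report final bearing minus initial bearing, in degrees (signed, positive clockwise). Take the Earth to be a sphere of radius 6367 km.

+23.5°

At departure: θ₁ = atan2(sin Δλ cos φ₂, cos φ₁ sin φ₂ − sin φ₁ cos φ₂ cos Δλ) = 261.00°
At arrival: θ₂ = atan2(sin Δλ cos φ₁, −cos φ₂ sin φ₁ + sin φ₂ cos φ₁ cos Δλ) = 284.47°
Δθ = θ₂ − θ₁ = +23.5°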